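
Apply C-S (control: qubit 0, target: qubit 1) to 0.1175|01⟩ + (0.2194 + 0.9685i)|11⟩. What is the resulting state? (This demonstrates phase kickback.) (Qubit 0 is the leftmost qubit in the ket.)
0.1175|01⟩ + (-0.9685 + 0.2194i)|11⟩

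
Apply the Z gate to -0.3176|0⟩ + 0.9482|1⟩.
-0.3176|0⟩ - 0.9482|1⟩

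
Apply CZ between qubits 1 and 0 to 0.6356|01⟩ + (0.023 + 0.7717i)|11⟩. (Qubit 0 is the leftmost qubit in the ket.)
0.6356|01⟩ + (-0.023 - 0.7717i)|11⟩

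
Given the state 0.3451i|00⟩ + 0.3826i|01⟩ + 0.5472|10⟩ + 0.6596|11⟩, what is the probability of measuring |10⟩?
0.2994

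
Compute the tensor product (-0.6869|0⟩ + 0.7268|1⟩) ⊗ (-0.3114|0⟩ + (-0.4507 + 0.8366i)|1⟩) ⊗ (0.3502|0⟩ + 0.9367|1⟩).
0.07491|000⟩ + 0.2004|001⟩ + (0.1084 - 0.2012i)|010⟩ + (0.29 - 0.5383i)|011⟩ - 0.07926|100⟩ - 0.212|101⟩ + (-0.1147 + 0.2129i)|110⟩ + (-0.3068 + 0.5696i)|111⟩

amp(|b₁b₂…⟩) = product of the factor amplitudes for bits b₁, b₂, …; only kets whose every factor amplitude is nonzero survive.
|000⟩: (-0.6869)(-0.3114)(0.3502) = 0.07491
|001⟩: (-0.6869)(-0.3114)(0.9367) = 0.2004
|010⟩: (-0.6869)(-0.4507 + 0.8366i)(0.3502) = (0.1084 - 0.2012i)
|011⟩: (-0.6869)(-0.4507 + 0.8366i)(0.9367) = (0.29 - 0.5383i)
|100⟩: (0.7268)(-0.3114)(0.3502) = -0.07926
|101⟩: (0.7268)(-0.3114)(0.9367) = -0.212
|110⟩: (0.7268)(-0.4507 + 0.8366i)(0.3502) = (-0.1147 + 0.2129i)
|111⟩: (0.7268)(-0.4507 + 0.8366i)(0.9367) = (-0.3068 + 0.5696i)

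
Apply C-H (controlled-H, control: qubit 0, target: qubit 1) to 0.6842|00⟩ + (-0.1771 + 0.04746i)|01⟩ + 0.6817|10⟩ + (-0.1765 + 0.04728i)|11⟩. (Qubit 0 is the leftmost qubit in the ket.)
0.6842|00⟩ + (-0.1771 + 0.04746i)|01⟩ + (0.3572 + 0.03343i)|10⟩ + (0.6068 - 0.03343i)|11⟩

C-H leaves the control-|0⟩ kets |00⟩, |01⟩ unchanged and applies H to qubit 1 on the control-|1⟩ pair (|10⟩, |11⟩).
H = [[1/√2, 1/√2], [1/√2, -1/√2]].
With a = amp(|10⟩) = 0.6817 and b = amp(|11⟩) = (-0.1765 + 0.04728i):
new amp(|10⟩) = (1/√2)·a + (1/√2)·b = (0.3572 + 0.03343i)
new amp(|11⟩) = (1/√2)·a + (-1/√2)·b = (0.6068 - 0.03343i)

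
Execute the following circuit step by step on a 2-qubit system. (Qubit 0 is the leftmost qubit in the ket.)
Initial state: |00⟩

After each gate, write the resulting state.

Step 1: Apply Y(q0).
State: i|10⟩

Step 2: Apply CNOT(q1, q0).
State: i|10⟩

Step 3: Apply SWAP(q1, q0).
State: i|01⟩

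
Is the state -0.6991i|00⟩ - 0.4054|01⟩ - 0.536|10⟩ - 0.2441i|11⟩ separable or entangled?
Entangled

Writing the state as a|00⟩ + b|01⟩ + c|10⟩ + d|11⟩, it is a product state iff ad − bc = 0.
Here (a, b, c, d) = (-0.6991i, -0.4054, -0.536, -0.2441i): ad − bc = (-0.6991i)(-0.2441i) − (-0.4054)(-0.536) = -0.3879 ≠ 0, so the state is entangled.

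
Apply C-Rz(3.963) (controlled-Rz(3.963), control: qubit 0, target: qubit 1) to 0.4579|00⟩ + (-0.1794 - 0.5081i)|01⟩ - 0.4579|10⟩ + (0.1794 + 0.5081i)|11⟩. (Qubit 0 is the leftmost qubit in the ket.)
0.4579|00⟩ + (-0.1794 - 0.5081i)|01⟩ + (0.1828 + 0.4198i)|10⟩ + (-0.5375 - 0.03838i)|11⟩

C-Rz(3.963) leaves the control-|0⟩ kets |00⟩, |01⟩ unchanged and applies Rz(3.963) to qubit 1 on the control-|1⟩ pair (|10⟩, |11⟩).
Rz(3.963) = [[e^(−iθ/2), 0], [0, e^(iθ/2)]] with e^(±iθ/2) = cos(θ/2) ± i·sin(θ/2); θ = 3.963, cos(θ/2) ≈ -0.399255, sin(θ/2) ≈ 0.91684.
With a = amp(|10⟩) = -0.4579 and b = amp(|11⟩) = (0.1794 + 0.5081i):
new amp(|10⟩) = (-0.399255 - 0.91684i)·a = (0.1828 + 0.4198i)
new amp(|11⟩) = (-0.399255 + 0.91684i)·b = (-0.5375 - 0.03838i)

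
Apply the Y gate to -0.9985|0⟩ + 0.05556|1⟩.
-0.05556i|0⟩ - 0.9985i|1⟩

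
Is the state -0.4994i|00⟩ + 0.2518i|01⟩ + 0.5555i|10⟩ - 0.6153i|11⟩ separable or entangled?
Entangled

Writing the state as a|00⟩ + b|01⟩ + c|10⟩ + d|11⟩, it is a product state iff ad − bc = 0.
Here (a, b, c, d) = (-0.4994i, 0.2518i, 0.5555i, -0.6153i): ad − bc = (-0.4994i)(-0.6153i) − (0.2518i)(0.5555i) = -0.1674 ≠ 0, so the state is entangled.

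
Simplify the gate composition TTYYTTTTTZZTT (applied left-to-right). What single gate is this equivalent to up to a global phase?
T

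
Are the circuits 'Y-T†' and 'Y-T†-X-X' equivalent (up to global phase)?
Yes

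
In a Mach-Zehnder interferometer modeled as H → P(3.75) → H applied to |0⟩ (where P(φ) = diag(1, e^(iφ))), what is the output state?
(0.08972 - 0.2858i)|0⟩ + (0.9103 + 0.2858i)|1⟩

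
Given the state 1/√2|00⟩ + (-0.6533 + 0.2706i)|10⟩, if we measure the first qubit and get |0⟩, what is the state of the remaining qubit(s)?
|0⟩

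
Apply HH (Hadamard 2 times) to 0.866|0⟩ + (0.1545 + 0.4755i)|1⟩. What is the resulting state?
0.866|0⟩ + (0.1545 + 0.4755i)|1⟩

H² = I, so an even number of Hadamards cancels: H^2 = I and the state is unchanged.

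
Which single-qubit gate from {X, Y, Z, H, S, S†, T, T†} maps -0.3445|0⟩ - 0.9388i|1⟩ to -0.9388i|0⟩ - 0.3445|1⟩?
X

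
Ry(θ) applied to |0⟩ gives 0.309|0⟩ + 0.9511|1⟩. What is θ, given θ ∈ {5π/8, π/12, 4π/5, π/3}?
4π/5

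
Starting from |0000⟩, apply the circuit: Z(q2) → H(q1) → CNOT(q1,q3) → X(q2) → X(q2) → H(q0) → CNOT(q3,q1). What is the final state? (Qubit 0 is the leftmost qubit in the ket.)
1/2|0000⟩ + 1/2|0001⟩ + 1/2|1000⟩ + 1/2|1001⟩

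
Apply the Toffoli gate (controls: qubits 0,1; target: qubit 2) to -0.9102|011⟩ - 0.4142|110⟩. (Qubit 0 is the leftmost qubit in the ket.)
-0.9102|011⟩ - 0.4142|111⟩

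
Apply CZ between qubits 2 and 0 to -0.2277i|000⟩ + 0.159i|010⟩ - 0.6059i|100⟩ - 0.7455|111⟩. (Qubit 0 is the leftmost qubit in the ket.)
-0.2277i|000⟩ + 0.159i|010⟩ - 0.6059i|100⟩ + 0.7455|111⟩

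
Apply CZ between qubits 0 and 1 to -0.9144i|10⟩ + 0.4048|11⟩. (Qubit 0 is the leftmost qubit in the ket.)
-0.9144i|10⟩ - 0.4048|11⟩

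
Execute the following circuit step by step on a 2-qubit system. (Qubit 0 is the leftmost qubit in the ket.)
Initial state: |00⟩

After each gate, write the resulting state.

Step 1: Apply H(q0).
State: 1/√2|00⟩ + 1/√2|10⟩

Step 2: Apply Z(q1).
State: 1/√2|00⟩ + 1/√2|10⟩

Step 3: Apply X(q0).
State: 1/√2|00⟩ + 1/√2|10⟩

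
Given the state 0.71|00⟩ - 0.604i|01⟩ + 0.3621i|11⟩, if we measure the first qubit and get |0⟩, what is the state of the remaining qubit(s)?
0.7617|0⟩ - 0.648i|1⟩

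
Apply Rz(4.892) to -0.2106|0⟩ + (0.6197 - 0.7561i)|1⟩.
(0.1617 + 0.135i)|0⟩ + (0.008812 + 0.9776i)|1⟩

Rz(4.892) = [[e^(−iθ/2), 0], [0, e^(iθ/2)]] with e^(±iθ/2) = cos(θ/2) ± i·sin(θ/2); θ = 4.892, cos(θ/2) ≈ -0.767674, sin(θ/2) ≈ 0.640841.
With a = amp(|0⟩) = -0.2106 and b = amp(|1⟩) = (0.6197 - 0.7561i):
new amp(|0⟩) = (-0.767674 - 0.640841i)·a = (0.1617 + 0.135i)
new amp(|1⟩) = (-0.767674 + 0.640841i)·b = (0.008812 + 0.9776i)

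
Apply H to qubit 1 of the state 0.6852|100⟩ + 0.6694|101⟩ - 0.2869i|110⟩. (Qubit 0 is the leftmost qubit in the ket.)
(0.4845 - 0.2029i)|100⟩ + 0.4733|101⟩ + (0.4845 + 0.2029i)|110⟩ + 0.4733|111⟩

H on qubit 1 mixes each pair of kets that differ only in qubit 1: amplitudes (a, b) of (|…0…⟩, |…1…⟩) become ((a + b)/√2, (a − b)/√2). Kets absent from the input have amplitude 0.
(|100⟩, |110⟩): (a, b) = (0.6852, -0.2869i) → ((0.4845 - 0.2029i), (0.4845 + 0.2029i))
(|101⟩, |111⟩): (a, b) = (0.6694, 0) → (0.4733, 0.4733)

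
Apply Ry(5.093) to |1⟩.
-0.5606|0⟩ - 0.8281|1⟩

Ry(5.093) = [[cos(θ/2), −sin(θ/2)], [sin(θ/2), cos(θ/2)]]; θ = 5.093, cos(θ/2) ≈ -0.828097, sin(θ/2) ≈ 0.560585.
With a = amp(|0⟩) = 0 and b = amp(|1⟩) = 1:
new amp(|0⟩) = (-0.828097)·a + (-0.560585)·b = -0.5606
new amp(|1⟩) = (0.560585)·a + (-0.828097)·b = -0.8281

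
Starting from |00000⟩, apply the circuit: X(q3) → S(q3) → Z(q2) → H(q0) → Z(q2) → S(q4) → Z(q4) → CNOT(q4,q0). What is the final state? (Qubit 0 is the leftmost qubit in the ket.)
(1/√2)i|00010⟩ + (1/√2)i|10010⟩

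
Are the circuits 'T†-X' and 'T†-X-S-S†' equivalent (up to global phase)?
Yes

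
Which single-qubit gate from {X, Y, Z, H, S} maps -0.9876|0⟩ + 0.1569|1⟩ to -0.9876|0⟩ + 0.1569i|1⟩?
S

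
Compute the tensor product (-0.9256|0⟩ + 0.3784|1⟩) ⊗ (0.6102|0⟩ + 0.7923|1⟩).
-0.5648|00⟩ - 0.7334|01⟩ + 0.2309|10⟩ + 0.2998|11⟩

amp(|b₁b₂…⟩) = product of the factor amplitudes for bits b₁, b₂, …; only kets whose every factor amplitude is nonzero survive.
|00⟩: (-0.9256)(0.6102) = -0.5648
|01⟩: (-0.9256)(0.7923) = -0.7334
|10⟩: (0.3784)(0.6102) = 0.2309
|11⟩: (0.3784)(0.7923) = 0.2998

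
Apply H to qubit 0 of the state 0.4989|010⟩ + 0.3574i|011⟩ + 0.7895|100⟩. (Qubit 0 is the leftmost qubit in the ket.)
0.5583|000⟩ + 0.3528|010⟩ + 0.2527i|011⟩ - 0.5583|100⟩ + 0.3528|110⟩ + 0.2527i|111⟩

H on qubit 0 mixes each pair of kets that differ only in qubit 0: amplitudes (a, b) of (|…0…⟩, |…1…⟩) become ((a + b)/√2, (a − b)/√2). Kets absent from the input have amplitude 0.
(|000⟩, |100⟩): (a, b) = (0, 0.7895) → (0.5583, -0.5583)
(|010⟩, |110⟩): (a, b) = (0.4989, 0) → (0.3528, 0.3528)
(|011⟩, |111⟩): (a, b) = (0.3574i, 0) → (0.2527i, 0.2527i)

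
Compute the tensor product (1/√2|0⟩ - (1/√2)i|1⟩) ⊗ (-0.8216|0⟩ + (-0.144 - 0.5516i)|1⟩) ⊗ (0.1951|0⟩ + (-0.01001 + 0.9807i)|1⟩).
-0.1133|000⟩ + (0.005815 - 0.5697i)|001⟩ + (-0.01987 - 0.0761i)|010⟩ + (0.3835 - 0.09595i)|011⟩ + 0.1133i|100⟩ + (-0.5697 - 0.005815i)|101⟩ + (-0.0761 + 0.01987i)|110⟩ + (-0.09595 - 0.3835i)|111⟩

amp(|b₁b₂…⟩) = product of the factor amplitudes for bits b₁, b₂, …; only kets whose every factor amplitude is nonzero survive.
|000⟩: (1/√2)(-0.8216)(0.1951) = -0.1133
|001⟩: (1/√2)(-0.8216)(-0.01001 + 0.9807i) = (0.005815 - 0.5697i)
|010⟩: (1/√2)(-0.144 - 0.5516i)(0.1951) = (-0.01987 - 0.0761i)
|011⟩: (1/√2)(-0.144 - 0.5516i)(-0.01001 + 0.9807i) = (0.3835 - 0.09595i)
|100⟩: (-(1/√2)i)(-0.8216)(0.1951) = 0.1133i
|101⟩: (-(1/√2)i)(-0.8216)(-0.01001 + 0.9807i) = (-0.5697 - 0.005815i)
|110⟩: (-(1/√2)i)(-0.144 - 0.5516i)(0.1951) = (-0.0761 + 0.01987i)
|111⟩: (-(1/√2)i)(-0.144 - 0.5516i)(-0.01001 + 0.9807i) = (-0.09595 - 0.3835i)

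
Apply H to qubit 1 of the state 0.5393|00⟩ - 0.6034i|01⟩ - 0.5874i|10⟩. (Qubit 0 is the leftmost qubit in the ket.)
(0.3813 - 0.4267i)|00⟩ + (0.3813 + 0.4267i)|01⟩ - 0.4154i|10⟩ - 0.4154i|11⟩

H on qubit 1 mixes each pair of kets that differ only in qubit 1: amplitudes (a, b) of (|…0…⟩, |…1…⟩) become ((a + b)/√2, (a − b)/√2). Kets absent from the input have amplitude 0.
(|00⟩, |01⟩): (a, b) = (0.5393, -0.6034i) → ((0.3813 - 0.4267i), (0.3813 + 0.4267i))
(|10⟩, |11⟩): (a, b) = (-0.5874i, 0) → (-0.4154i, -0.4154i)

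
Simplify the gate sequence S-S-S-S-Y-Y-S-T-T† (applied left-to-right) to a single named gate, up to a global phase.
S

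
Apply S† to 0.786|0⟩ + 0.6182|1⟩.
0.786|0⟩ - 0.6182i|1⟩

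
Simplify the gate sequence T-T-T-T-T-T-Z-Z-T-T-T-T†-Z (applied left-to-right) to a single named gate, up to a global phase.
Z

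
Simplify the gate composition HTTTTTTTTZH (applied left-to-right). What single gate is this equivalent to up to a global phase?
X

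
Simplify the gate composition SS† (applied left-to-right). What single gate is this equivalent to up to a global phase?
I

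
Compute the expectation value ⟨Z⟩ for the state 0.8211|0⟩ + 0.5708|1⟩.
0.3484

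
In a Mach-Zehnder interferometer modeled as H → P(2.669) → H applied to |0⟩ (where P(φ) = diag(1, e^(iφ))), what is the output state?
(0.0548 + 0.2276i)|0⟩ + (0.9452 - 0.2276i)|1⟩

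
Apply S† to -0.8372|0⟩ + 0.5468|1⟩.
-0.8372|0⟩ - 0.5468i|1⟩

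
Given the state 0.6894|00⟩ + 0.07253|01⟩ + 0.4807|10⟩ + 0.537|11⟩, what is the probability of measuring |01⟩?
0.005261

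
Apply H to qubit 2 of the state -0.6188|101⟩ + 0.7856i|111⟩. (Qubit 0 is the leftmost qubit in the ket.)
-0.4376|100⟩ + 0.4376|101⟩ + 0.5555i|110⟩ - 0.5555i|111⟩

H on qubit 2 mixes each pair of kets that differ only in qubit 2: amplitudes (a, b) of (|…0…⟩, |…1…⟩) become ((a + b)/√2, (a − b)/√2). Kets absent from the input have amplitude 0.
(|100⟩, |101⟩): (a, b) = (0, -0.6188) → (-0.4376, 0.4376)
(|110⟩, |111⟩): (a, b) = (0, 0.7856i) → (0.5555i, -0.5555i)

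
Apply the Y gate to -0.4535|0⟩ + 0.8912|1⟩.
-0.8912i|0⟩ - 0.4535i|1⟩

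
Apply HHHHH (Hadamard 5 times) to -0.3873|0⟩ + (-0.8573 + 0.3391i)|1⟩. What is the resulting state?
(-0.8801 + 0.2398i)|0⟩ + (0.3323 - 0.2398i)|1⟩

H² = I, so H^5 = H: a single Hadamard. With (a, b) = (-0.3873, (-0.8573 + 0.3391i)), H gives ((a + b)/√2, (a − b)/√2) = ((-0.8801 + 0.2398i), (0.3323 - 0.2398i)).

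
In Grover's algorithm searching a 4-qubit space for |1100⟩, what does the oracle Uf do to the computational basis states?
Uf|x⟩ = -|x⟩ if x = 1100, else |x⟩ (phase flip on target)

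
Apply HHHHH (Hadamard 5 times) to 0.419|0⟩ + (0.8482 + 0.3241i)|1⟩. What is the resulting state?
(0.896 + 0.2292i)|0⟩ + (-0.3035 - 0.2292i)|1⟩

H² = I, so H^5 = H: a single Hadamard. With (a, b) = (0.419, (0.8482 + 0.3241i)), H gives ((a + b)/√2, (a − b)/√2) = ((0.896 + 0.2292i), (-0.3035 - 0.2292i)).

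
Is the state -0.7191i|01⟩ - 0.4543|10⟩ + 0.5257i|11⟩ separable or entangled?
Entangled

Writing the state as a|00⟩ + b|01⟩ + c|10⟩ + d|11⟩, it is a product state iff ad − bc = 0.
Here (a, b, c, d) = (0, -0.7191i, -0.4543, 0.5257i): ad − bc = (0)(0.5257i) − (-0.7191i)(-0.4543) = -0.3267i ≠ 0, so the state is entangled.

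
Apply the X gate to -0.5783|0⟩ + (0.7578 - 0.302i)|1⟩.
(0.7578 - 0.302i)|0⟩ - 0.5783|1⟩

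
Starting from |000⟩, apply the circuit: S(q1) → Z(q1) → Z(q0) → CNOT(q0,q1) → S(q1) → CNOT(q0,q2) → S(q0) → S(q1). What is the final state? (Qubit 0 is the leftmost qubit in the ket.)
|000⟩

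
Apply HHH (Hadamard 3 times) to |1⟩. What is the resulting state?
1/√2|0⟩ - 1/√2|1⟩

H² = I, so H^3 = H: a single Hadamard. With (a, b) = (0, 1), H gives ((a + b)/√2, (a − b)/√2) = (1/√2, -1/√2).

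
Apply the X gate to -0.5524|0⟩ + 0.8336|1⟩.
0.8336|0⟩ - 0.5524|1⟩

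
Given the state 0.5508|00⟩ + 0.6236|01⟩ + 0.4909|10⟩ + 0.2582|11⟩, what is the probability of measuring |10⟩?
0.241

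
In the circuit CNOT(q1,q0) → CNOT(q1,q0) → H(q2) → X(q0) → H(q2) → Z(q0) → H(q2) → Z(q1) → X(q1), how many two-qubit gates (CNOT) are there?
2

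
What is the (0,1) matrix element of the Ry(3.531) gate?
-0.9811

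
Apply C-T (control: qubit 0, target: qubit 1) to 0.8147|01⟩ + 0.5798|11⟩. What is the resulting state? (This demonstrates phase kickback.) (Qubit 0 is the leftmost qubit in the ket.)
0.8147|01⟩ + (0.41 + 0.41i)|11⟩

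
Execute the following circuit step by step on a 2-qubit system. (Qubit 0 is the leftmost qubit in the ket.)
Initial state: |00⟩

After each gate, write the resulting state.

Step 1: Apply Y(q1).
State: i|01⟩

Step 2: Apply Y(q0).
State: -|11⟩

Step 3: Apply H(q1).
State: -1/√2|10⟩ + 1/√2|11⟩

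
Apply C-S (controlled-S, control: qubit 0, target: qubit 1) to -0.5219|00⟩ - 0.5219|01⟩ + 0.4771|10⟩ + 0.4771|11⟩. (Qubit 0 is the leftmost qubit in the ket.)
-0.5219|00⟩ - 0.5219|01⟩ + 0.4771|10⟩ + 0.4771i|11⟩

C-S leaves the control-|0⟩ kets |00⟩, |01⟩ unchanged and applies S to qubit 1 on the control-|1⟩ pair (|10⟩, |11⟩).
S = [[1, 0], [0, i]].
With a = amp(|10⟩) = 0.4771 and b = amp(|11⟩) = 0.4771:
new amp(|10⟩) = (1)·a = 0.4771
new amp(|11⟩) = (i)·b = 0.4771i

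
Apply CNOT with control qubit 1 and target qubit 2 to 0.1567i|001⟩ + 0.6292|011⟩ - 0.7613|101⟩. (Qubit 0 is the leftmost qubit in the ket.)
0.1567i|001⟩ + 0.6292|010⟩ - 0.7613|101⟩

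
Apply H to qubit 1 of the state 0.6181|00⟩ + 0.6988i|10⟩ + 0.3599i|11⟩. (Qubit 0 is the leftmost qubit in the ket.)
0.4371|00⟩ + 0.4371|01⟩ + 0.7486i|10⟩ + 0.2396i|11⟩

H on qubit 1 mixes each pair of kets that differ only in qubit 1: amplitudes (a, b) of (|…0…⟩, |…1…⟩) become ((a + b)/√2, (a − b)/√2). Kets absent from the input have amplitude 0.
(|00⟩, |01⟩): (a, b) = (0.6181, 0) → (0.4371, 0.4371)
(|10⟩, |11⟩): (a, b) = (0.6988i, 0.3599i) → (0.7486i, 0.2396i)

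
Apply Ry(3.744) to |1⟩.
-0.955|0⟩ - 0.2967|1⟩

Ry(3.744) = [[cos(θ/2), −sin(θ/2)], [sin(θ/2), cos(θ/2)]]; θ = 3.744, cos(θ/2) ≈ -0.29667, sin(θ/2) ≈ 0.95498.
With a = amp(|0⟩) = 0 and b = amp(|1⟩) = 1:
new amp(|0⟩) = (-0.29667)·a + (-0.95498)·b = -0.955
new amp(|1⟩) = (0.95498)·a + (-0.29667)·b = -0.2967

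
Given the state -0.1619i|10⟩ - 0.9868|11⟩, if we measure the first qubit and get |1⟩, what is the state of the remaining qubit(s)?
-0.1619i|0⟩ - 0.9868|1⟩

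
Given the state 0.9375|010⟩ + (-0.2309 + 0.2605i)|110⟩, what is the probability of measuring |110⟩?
0.1212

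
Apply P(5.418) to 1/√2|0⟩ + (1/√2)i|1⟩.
1/√2|0⟩ + (0.5383 + 0.4586i)|1⟩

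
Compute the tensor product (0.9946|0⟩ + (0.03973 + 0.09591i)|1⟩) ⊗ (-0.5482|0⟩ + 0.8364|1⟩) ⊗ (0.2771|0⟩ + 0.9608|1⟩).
-0.1511|000⟩ - 0.5239|001⟩ + 0.2305|010⟩ + 0.7993|011⟩ + (-0.006035 - 0.01457i)|100⟩ + (-0.02093 - 0.05052i)|101⟩ + (0.009208 + 0.02223i)|110⟩ + (0.03193 + 0.07707i)|111⟩

amp(|b₁b₂…⟩) = product of the factor amplitudes for bits b₁, b₂, …; only kets whose every factor amplitude is nonzero survive.
|000⟩: (0.9946)(-0.5482)(0.2771) = -0.1511
|001⟩: (0.9946)(-0.5482)(0.9608) = -0.5239
|010⟩: (0.9946)(0.8364)(0.2771) = 0.2305
|011⟩: (0.9946)(0.8364)(0.9608) = 0.7993
|100⟩: (0.03973 + 0.09591i)(-0.5482)(0.2771) = (-0.006035 - 0.01457i)
|101⟩: (0.03973 + 0.09591i)(-0.5482)(0.9608) = (-0.02093 - 0.05052i)
|110⟩: (0.03973 + 0.09591i)(0.8364)(0.2771) = (0.009208 + 0.02223i)
|111⟩: (0.03973 + 0.09591i)(0.8364)(0.9608) = (0.03193 + 0.07707i)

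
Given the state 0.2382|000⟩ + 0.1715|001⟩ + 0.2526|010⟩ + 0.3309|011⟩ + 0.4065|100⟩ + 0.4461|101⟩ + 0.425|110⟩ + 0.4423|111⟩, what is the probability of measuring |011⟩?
0.1095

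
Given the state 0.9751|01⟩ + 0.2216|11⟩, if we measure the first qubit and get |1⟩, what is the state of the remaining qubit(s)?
|1⟩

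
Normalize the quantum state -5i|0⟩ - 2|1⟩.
-0.9285i|0⟩ - 0.3714|1⟩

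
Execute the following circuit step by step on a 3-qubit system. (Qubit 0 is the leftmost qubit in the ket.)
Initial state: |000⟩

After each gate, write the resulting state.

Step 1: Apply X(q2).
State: |001⟩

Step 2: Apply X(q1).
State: |011⟩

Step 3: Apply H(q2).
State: 1/√2|010⟩ - 1/√2|011⟩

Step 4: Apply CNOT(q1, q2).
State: -1/√2|010⟩ + 1/√2|011⟩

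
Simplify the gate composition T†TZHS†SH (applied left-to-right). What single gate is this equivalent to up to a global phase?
Z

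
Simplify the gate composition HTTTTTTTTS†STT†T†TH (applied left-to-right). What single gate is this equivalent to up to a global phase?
I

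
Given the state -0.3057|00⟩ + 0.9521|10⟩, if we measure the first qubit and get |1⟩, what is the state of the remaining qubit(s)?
|0⟩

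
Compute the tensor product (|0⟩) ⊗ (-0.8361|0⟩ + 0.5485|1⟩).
-0.8361|00⟩ + 0.5485|01⟩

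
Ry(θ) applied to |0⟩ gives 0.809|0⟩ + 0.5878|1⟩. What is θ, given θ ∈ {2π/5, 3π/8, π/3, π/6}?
2π/5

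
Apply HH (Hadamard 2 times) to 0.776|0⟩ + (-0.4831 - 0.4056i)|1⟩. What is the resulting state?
0.776|0⟩ + (-0.4831 - 0.4056i)|1⟩

H² = I, so an even number of Hadamards cancels: H^2 = I and the state is unchanged.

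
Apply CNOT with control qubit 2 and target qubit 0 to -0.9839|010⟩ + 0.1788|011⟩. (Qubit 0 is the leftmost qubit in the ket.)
-0.9839|010⟩ + 0.1788|111⟩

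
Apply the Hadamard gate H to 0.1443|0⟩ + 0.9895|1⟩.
0.8017|0⟩ - 0.5976|1⟩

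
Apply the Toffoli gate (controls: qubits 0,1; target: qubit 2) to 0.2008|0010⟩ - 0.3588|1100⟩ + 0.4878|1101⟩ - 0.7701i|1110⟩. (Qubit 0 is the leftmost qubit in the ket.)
0.2008|0010⟩ - 0.7701i|1100⟩ - 0.3588|1110⟩ + 0.4878|1111⟩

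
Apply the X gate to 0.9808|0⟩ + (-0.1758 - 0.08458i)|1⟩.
(-0.1758 - 0.08458i)|0⟩ + 0.9808|1⟩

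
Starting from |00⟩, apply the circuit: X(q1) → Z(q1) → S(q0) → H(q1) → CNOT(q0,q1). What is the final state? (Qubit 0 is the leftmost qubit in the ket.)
-1/√2|00⟩ + 1/√2|01⟩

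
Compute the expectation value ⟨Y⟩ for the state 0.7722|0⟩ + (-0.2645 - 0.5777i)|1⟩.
-0.8922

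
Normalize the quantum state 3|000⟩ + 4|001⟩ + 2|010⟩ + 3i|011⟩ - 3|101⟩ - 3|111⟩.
0.4009|000⟩ + 0.5345|001⟩ + 0.2673|010⟩ + 0.4009i|011⟩ - 0.4009|101⟩ - 0.4009|111⟩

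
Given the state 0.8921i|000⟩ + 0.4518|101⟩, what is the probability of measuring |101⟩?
0.2041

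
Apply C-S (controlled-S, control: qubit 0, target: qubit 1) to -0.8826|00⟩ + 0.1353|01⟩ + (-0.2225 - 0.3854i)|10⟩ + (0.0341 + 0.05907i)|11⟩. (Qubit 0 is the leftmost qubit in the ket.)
-0.8826|00⟩ + 0.1353|01⟩ + (-0.2225 - 0.3854i)|10⟩ + (-0.05907 + 0.0341i)|11⟩

C-S leaves the control-|0⟩ kets |00⟩, |01⟩ unchanged and applies S to qubit 1 on the control-|1⟩ pair (|10⟩, |11⟩).
S = [[1, 0], [0, i]].
With a = amp(|10⟩) = (-0.2225 - 0.3854i) and b = amp(|11⟩) = (0.0341 + 0.05907i):
new amp(|10⟩) = (1)·a = (-0.2225 - 0.3854i)
new amp(|11⟩) = (i)·b = (-0.05907 + 0.0341i)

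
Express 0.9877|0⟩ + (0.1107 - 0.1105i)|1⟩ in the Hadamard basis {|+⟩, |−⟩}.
(0.7767 - 0.07814i)|+⟩ + (0.6201 + 0.07814i)|−⟩

With |ψ⟩ = α|0⟩ + β|1⟩, the Hadamard-basis coefficients are ⟨+|ψ⟩ = (α + β)/√2 and ⟨−|ψ⟩ = (α − β)/√2.
Here α = 0.9877, β = (0.1107 - 0.1105i): (α + β)/√2 = (0.7767 - 0.07814i), (α − β)/√2 = (0.6201 + 0.07814i).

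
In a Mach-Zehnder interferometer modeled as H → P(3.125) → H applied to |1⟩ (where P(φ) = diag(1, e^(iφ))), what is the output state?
(0.9999 - 0.008296i)|0⟩ + (0.00006883 + 0.008296i)|1⟩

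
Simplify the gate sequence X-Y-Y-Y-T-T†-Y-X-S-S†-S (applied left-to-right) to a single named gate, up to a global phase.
S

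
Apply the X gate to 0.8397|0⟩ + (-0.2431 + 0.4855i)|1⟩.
(-0.2431 + 0.4855i)|0⟩ + 0.8397|1⟩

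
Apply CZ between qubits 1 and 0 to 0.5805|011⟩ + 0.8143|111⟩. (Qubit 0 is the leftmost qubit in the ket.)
0.5805|011⟩ - 0.8143|111⟩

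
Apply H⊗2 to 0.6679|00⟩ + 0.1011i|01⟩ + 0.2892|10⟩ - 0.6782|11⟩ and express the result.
(0.1395 + 0.05055i)|00⟩ + (0.8177 - 0.05055i)|01⟩ + (0.5285 + 0.05055i)|10⟩ + (-0.1498 - 0.05055i)|11⟩

H⊗2 gives amp(|y⟩) = (1/2) Σ_x (−1)^(x·y) amp(|x⟩), where x·y is the number of positions in which both x and y have a 1.
|00⟩: (0.6679 + 0.1011i + 0.2892 - 0.6782)/2 = (0.1395 + 0.05055i)
|01⟩: (0.6679 - 0.1011i + 0.2892 + 0.6782)/2 = (0.8177 - 0.05055i)
|10⟩: (0.6679 + 0.1011i - 0.2892 + 0.6782)/2 = (0.5285 + 0.05055i)
|11⟩: (0.6679 - 0.1011i - 0.2892 - 0.6782)/2 = (-0.1498 - 0.05055i)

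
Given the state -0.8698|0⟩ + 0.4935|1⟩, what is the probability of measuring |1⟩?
0.2435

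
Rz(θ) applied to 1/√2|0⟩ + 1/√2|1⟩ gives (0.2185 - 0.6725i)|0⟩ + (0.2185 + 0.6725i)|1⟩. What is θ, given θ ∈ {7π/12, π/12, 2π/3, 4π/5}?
4π/5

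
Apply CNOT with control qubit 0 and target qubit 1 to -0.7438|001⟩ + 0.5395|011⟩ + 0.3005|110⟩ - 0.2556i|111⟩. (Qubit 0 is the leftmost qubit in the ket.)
-0.7438|001⟩ + 0.5395|011⟩ + 0.3005|100⟩ - 0.2556i|101⟩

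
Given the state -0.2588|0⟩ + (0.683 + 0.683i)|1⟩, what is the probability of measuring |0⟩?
0.06698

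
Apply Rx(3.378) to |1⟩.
-0.993i|0⟩ - 0.1179|1⟩

Rx(3.378) = [[cos(θ/2), −i·sin(θ/2)], [−i·sin(θ/2), cos(θ/2)]]; θ = 3.378, cos(θ/2) ≈ -0.117929, sin(θ/2) ≈ 0.993022.
With a = amp(|0⟩) = 0 and b = amp(|1⟩) = 1:
new amp(|0⟩) = (-0.117929)·a + (-0.993022i)·b = -0.993i
new amp(|1⟩) = (-0.993022i)·a + (-0.117929)·b = -0.1179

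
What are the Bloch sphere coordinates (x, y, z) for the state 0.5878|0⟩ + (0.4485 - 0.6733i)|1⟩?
(0.5273, -0.7915, -0.309)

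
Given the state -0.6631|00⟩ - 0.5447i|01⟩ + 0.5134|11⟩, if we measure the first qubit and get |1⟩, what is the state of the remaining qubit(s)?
|1⟩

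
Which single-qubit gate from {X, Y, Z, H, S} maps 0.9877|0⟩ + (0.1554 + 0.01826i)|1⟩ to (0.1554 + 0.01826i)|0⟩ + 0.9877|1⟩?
X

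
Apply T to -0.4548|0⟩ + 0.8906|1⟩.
-0.4548|0⟩ + (0.6297 + 0.6297i)|1⟩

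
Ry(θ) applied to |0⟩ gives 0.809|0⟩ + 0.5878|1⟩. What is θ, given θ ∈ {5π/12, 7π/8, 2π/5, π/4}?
2π/5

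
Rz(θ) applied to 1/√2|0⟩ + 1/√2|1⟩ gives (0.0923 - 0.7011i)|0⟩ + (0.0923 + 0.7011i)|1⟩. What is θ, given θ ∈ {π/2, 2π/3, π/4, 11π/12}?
11π/12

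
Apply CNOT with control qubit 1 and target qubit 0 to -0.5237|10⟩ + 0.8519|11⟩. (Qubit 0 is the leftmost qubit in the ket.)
0.8519|01⟩ - 0.5237|10⟩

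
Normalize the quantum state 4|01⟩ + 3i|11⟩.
0.8|01⟩ + 0.6i|11⟩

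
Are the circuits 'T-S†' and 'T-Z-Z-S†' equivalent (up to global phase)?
Yes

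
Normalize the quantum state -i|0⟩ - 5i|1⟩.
-0.1961i|0⟩ - 0.9806i|1⟩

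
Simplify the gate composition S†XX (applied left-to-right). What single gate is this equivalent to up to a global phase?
S†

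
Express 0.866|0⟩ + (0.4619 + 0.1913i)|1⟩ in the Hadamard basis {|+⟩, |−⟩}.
(0.939 + 0.1353i)|+⟩ + (0.2857 - 0.1353i)|−⟩

With |ψ⟩ = α|0⟩ + β|1⟩, the Hadamard-basis coefficients are ⟨+|ψ⟩ = (α + β)/√2 and ⟨−|ψ⟩ = (α − β)/√2.
Here α = 0.866, β = (0.4619 + 0.1913i): (α + β)/√2 = (0.939 + 0.1353i), (α − β)/√2 = (0.2857 - 0.1353i).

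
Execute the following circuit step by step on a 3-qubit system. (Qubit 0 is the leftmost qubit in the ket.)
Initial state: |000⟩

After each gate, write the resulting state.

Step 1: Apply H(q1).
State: 1/√2|000⟩ + 1/√2|010⟩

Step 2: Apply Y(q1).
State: -(1/√2)i|000⟩ + (1/√2)i|010⟩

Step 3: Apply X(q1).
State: (1/√2)i|000⟩ - (1/√2)i|010⟩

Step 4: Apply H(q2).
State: (1/2)i|000⟩ + (1/2)i|001⟩ - (1/2)i|010⟩ - (1/2)i|011⟩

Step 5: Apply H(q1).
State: (1/√2)i|010⟩ + (1/√2)i|011⟩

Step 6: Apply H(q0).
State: (1/2)i|010⟩ + (1/2)i|011⟩ + (1/2)i|110⟩ + (1/2)i|111⟩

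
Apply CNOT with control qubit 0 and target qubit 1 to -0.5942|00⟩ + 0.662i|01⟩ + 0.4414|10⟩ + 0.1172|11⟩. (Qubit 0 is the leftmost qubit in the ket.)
-0.5942|00⟩ + 0.662i|01⟩ + 0.1172|10⟩ + 0.4414|11⟩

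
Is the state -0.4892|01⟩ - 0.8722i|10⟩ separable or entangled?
Entangled

Writing the state as a|00⟩ + b|01⟩ + c|10⟩ + d|11⟩, it is a product state iff ad − bc = 0.
Here (a, b, c, d) = (0, -0.4892, -0.8722i, 0): ad − bc = (0)(0) − (-0.4892)(-0.8722i) = -0.4267i ≠ 0, so the state is entangled.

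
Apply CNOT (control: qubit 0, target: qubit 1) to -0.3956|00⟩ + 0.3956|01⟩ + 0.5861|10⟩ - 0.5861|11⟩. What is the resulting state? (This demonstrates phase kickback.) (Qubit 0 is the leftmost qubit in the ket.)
-0.3956|00⟩ + 0.3956|01⟩ - 0.5861|10⟩ + 0.5861|11⟩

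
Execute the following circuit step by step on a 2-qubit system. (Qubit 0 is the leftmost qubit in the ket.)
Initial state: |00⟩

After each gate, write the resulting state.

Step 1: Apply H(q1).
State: 1/√2|00⟩ + 1/√2|01⟩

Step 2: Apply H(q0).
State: 1/2|00⟩ + 1/2|01⟩ + 1/2|10⟩ + 1/2|11⟩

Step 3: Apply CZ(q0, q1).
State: 1/2|00⟩ + 1/2|01⟩ + 1/2|10⟩ - 1/2|11⟩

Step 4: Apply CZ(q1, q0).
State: 1/2|00⟩ + 1/2|01⟩ + 1/2|10⟩ + 1/2|11⟩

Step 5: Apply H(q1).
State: 1/√2|00⟩ + 1/√2|10⟩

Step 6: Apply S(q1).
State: 1/√2|00⟩ + 1/√2|10⟩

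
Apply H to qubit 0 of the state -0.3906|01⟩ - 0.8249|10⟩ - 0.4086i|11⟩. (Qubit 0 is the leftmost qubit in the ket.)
-0.5833|00⟩ + (-0.2762 - 0.2889i)|01⟩ + 0.5833|10⟩ + (-0.2762 + 0.2889i)|11⟩

H on qubit 0 mixes each pair of kets that differ only in qubit 0: amplitudes (a, b) of (|…0…⟩, |…1…⟩) become ((a + b)/√2, (a − b)/√2). Kets absent from the input have amplitude 0.
(|00⟩, |10⟩): (a, b) = (0, -0.8249) → (-0.5833, 0.5833)
(|01⟩, |11⟩): (a, b) = (-0.3906, -0.4086i) → ((-0.2762 - 0.2889i), (-0.2762 + 0.2889i))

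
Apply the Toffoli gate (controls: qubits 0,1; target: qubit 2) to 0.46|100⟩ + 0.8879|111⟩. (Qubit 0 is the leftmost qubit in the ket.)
0.46|100⟩ + 0.8879|110⟩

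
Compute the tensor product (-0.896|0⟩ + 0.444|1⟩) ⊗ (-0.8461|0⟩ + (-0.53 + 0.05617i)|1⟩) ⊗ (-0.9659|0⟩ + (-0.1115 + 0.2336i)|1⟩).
-0.7323|000⟩ + (-0.08453 + 0.1771i)|001⟩ + (-0.4587 + 0.04861i)|010⟩ + (-0.04119 + 0.1165i)|011⟩ + 0.3629|100⟩ + (0.04189 - 0.08776i)|101⟩ + (0.2273 - 0.02409i)|110⟩ + (0.02041 - 0.05775i)|111⟩

amp(|b₁b₂…⟩) = product of the factor amplitudes for bits b₁, b₂, …; only kets whose every factor amplitude is nonzero survive.
|000⟩: (-0.896)(-0.8461)(-0.9659) = -0.7323
|001⟩: (-0.896)(-0.8461)(-0.1115 + 0.2336i) = (-0.08453 + 0.1771i)
|010⟩: (-0.896)(-0.53 + 0.05617i)(-0.9659) = (-0.4587 + 0.04861i)
|011⟩: (-0.896)(-0.53 + 0.05617i)(-0.1115 + 0.2336i) = (-0.04119 + 0.1165i)
|100⟩: (0.444)(-0.8461)(-0.9659) = 0.3629
|101⟩: (0.444)(-0.8461)(-0.1115 + 0.2336i) = (0.04189 - 0.08776i)
|110⟩: (0.444)(-0.53 + 0.05617i)(-0.9659) = (0.2273 - 0.02409i)
|111⟩: (0.444)(-0.53 + 0.05617i)(-0.1115 + 0.2336i) = (0.02041 - 0.05775i)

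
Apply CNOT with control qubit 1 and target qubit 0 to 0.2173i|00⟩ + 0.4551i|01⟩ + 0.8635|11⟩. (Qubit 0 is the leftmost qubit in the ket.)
0.2173i|00⟩ + 0.8635|01⟩ + 0.4551i|11⟩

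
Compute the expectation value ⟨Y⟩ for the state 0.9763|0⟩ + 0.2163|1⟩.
0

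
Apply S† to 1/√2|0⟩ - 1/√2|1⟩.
1/√2|0⟩ + (1/√2)i|1⟩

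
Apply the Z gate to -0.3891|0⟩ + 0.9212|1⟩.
-0.3891|0⟩ - 0.9212|1⟩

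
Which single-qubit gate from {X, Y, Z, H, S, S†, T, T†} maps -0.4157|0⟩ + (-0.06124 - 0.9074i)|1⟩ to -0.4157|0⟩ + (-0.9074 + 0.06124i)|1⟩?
S†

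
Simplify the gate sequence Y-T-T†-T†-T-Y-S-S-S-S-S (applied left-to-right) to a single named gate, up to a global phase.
S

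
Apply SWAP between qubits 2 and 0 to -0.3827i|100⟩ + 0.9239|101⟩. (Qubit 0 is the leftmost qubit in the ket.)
-0.3827i|001⟩ + 0.9239|101⟩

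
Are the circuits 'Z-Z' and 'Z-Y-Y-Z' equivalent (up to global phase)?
Yes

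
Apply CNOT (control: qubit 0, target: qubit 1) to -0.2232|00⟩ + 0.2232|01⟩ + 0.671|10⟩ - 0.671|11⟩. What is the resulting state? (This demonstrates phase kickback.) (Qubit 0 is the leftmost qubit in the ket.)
-0.2232|00⟩ + 0.2232|01⟩ - 0.671|10⟩ + 0.671|11⟩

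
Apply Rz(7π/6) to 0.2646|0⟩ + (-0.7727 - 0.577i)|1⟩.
(-0.06848 - 0.2556i)|0⟩ + (0.7573 - 0.597i)|1⟩

Rz(7π/6) = [[e^(−iθ/2), 0], [0, e^(iθ/2)]] with e^(±iθ/2) = cos(θ/2) ± i·sin(θ/2); θ = 7π/6, cos(θ/2) ≈ -0.258819, sin(θ/2) ≈ 0.965926.
With a = amp(|0⟩) = 0.2646 and b = amp(|1⟩) = (-0.7727 - 0.577i):
new amp(|0⟩) = (-0.258819 - 0.965926i)·a = (-0.06848 - 0.2556i)
new amp(|1⟩) = (-0.258819 + 0.965926i)·b = (0.7573 - 0.597i)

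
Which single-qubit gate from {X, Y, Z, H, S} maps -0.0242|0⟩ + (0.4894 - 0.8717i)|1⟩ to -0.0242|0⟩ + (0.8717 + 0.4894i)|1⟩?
S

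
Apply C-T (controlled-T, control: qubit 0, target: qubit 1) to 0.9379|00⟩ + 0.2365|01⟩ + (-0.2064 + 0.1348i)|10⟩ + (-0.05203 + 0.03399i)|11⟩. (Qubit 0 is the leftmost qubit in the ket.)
0.9379|00⟩ + 0.2365|01⟩ + (-0.2064 + 0.1348i)|10⟩ + (-0.06083 - 0.01276i)|11⟩

C-T leaves the control-|0⟩ kets |00⟩, |01⟩ unchanged and applies T to qubit 1 on the control-|1⟩ pair (|10⟩, |11⟩).
T = [[1, 0], [0, (1/√2 + (1/√2)i)]].
With a = amp(|10⟩) = (-0.2064 + 0.1348i) and b = amp(|11⟩) = (-0.05203 + 0.03399i):
new amp(|10⟩) = (1)·a = (-0.2064 + 0.1348i)
new amp(|11⟩) = (1/√2 + (1/√2)i)·b = (-0.06083 - 0.01276i)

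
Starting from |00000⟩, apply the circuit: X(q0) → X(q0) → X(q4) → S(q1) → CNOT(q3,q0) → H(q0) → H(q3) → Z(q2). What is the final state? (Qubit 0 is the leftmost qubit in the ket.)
1/2|00001⟩ + 1/2|00011⟩ + 1/2|10001⟩ + 1/2|10011⟩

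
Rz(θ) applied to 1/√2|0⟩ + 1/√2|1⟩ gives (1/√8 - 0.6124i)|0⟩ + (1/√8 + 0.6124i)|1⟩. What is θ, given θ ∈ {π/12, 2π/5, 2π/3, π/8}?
2π/3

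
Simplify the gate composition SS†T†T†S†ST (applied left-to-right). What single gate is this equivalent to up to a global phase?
T†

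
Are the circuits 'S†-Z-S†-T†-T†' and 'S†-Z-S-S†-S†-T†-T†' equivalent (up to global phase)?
Yes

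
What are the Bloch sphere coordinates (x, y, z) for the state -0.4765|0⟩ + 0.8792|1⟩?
(-0.8379, 0, -0.5459)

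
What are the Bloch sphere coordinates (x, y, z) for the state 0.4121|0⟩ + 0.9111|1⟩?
(0.7509, 0, -0.6603)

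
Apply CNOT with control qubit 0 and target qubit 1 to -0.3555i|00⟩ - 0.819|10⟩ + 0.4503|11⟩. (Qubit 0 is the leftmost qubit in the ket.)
-0.3555i|00⟩ + 0.4503|10⟩ - 0.819|11⟩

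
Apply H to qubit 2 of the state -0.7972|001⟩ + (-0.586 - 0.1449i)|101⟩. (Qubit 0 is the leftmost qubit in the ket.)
-0.5637|000⟩ + 0.5637|001⟩ + (-0.4144 - 0.1025i)|100⟩ + (0.4144 + 0.1025i)|101⟩

H on qubit 2 mixes each pair of kets that differ only in qubit 2: amplitudes (a, b) of (|…0…⟩, |…1…⟩) become ((a + b)/√2, (a − b)/√2). Kets absent from the input have amplitude 0.
(|000⟩, |001⟩): (a, b) = (0, -0.7972) → (-0.5637, 0.5637)
(|100⟩, |101⟩): (a, b) = (0, (-0.586 - 0.1449i)) → ((-0.4144 - 0.1025i), (0.4144 + 0.1025i))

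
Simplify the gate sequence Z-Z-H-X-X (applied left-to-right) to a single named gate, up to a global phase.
H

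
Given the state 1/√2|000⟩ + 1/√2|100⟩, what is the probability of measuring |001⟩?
0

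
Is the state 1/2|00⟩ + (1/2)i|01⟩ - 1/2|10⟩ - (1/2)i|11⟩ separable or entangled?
Separable

Writing the state as a|00⟩ + b|01⟩ + c|10⟩ + d|11⟩, it is a product state iff ad − bc = 0.
Here (a, b, c, d) = (1/2, (1/2)i, -1/2, -(1/2)i): ad − bc = (1/2)(-(1/2)i) − ((1/2)i)(-1/2) = 0, so the state is separable.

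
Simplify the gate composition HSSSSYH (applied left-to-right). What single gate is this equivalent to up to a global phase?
Y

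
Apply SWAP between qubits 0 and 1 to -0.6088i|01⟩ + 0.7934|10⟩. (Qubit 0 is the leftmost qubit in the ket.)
0.7934|01⟩ - 0.6088i|10⟩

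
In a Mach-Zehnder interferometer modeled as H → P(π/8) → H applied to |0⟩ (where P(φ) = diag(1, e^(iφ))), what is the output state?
(0.9619 + 0.1913i)|0⟩ + (0.03806 - 0.1913i)|1⟩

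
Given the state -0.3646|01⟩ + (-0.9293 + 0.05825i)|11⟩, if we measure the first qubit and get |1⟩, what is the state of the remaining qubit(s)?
(-0.998 + 0.06256i)|1⟩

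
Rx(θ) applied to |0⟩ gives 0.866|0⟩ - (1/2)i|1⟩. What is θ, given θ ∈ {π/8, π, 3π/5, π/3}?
π/3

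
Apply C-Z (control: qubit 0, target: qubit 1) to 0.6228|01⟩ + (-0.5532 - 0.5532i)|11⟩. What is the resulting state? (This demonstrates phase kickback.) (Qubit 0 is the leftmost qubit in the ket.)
0.6228|01⟩ + (0.5532 + 0.5532i)|11⟩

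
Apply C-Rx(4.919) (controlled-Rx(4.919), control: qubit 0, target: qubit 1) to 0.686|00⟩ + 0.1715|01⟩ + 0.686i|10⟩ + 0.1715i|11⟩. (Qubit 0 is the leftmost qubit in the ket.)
0.686|00⟩ + 0.1715|01⟩ + (0.1081 - 0.5325i)|10⟩ + (0.4325 - 0.1331i)|11⟩

C-Rx(4.919) leaves the control-|0⟩ kets |00⟩, |01⟩ unchanged and applies Rx(4.919) to qubit 1 on the control-|1⟩ pair (|10⟩, |11⟩).
Rx(4.919) = [[cos(θ/2), −i·sin(θ/2)], [−i·sin(θ/2), cos(θ/2)]]; θ = 4.919, cos(θ/2) ≈ -0.776255, sin(θ/2) ≈ 0.630419.
With a = amp(|10⟩) = 0.686i and b = amp(|11⟩) = 0.1715i:
new amp(|10⟩) = (-0.776255)·a + (-0.630419i)·b = (0.1081 - 0.5325i)
new amp(|11⟩) = (-0.630419i)·a + (-0.776255)·b = (0.4325 - 0.1331i)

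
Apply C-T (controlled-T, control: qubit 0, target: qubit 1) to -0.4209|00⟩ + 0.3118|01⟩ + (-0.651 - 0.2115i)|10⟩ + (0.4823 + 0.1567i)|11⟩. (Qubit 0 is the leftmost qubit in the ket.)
-0.4209|00⟩ + 0.3118|01⟩ + (-0.651 - 0.2115i)|10⟩ + (0.2302 + 0.4518i)|11⟩

C-T leaves the control-|0⟩ kets |00⟩, |01⟩ unchanged and applies T to qubit 1 on the control-|1⟩ pair (|10⟩, |11⟩).
T = [[1, 0], [0, (1/√2 + (1/√2)i)]].
With a = amp(|10⟩) = (-0.651 - 0.2115i) and b = amp(|11⟩) = (0.4823 + 0.1567i):
new amp(|10⟩) = (1)·a = (-0.651 - 0.2115i)
new amp(|11⟩) = (1/√2 + (1/√2)i)·b = (0.2302 + 0.4518i)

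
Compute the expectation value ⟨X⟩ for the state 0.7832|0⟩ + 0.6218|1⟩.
0.974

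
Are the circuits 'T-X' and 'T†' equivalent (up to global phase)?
No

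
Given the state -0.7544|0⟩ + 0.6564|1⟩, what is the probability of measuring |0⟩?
0.5691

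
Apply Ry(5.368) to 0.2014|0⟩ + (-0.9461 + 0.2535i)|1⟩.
(0.2373 - 0.112i)|0⟩ + (0.9377 - 0.2274i)|1⟩

Ry(5.368) = [[cos(θ/2), −sin(θ/2)], [sin(θ/2), cos(θ/2)]]; θ = 5.368, cos(θ/2) ≈ -0.897119, sin(θ/2) ≈ 0.44179.
With a = amp(|0⟩) = 0.2014 and b = amp(|1⟩) = (-0.9461 + 0.2535i):
new amp(|0⟩) = (-0.897119)·a + (-0.44179)·b = (0.2373 - 0.112i)
new amp(|1⟩) = (0.44179)·a + (-0.897119)·b = (0.9377 - 0.2274i)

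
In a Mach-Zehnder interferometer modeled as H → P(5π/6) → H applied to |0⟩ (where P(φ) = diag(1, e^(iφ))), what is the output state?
(0.06699 + 0.25i)|0⟩ + (0.933 - 0.25i)|1⟩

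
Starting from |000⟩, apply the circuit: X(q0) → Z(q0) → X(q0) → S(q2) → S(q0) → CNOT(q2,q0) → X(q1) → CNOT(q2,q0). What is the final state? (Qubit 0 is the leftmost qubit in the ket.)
-|010⟩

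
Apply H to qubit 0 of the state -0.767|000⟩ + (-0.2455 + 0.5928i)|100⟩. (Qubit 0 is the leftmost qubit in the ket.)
(-0.7159 + 0.4192i)|000⟩ + (-0.3688 - 0.4192i)|100⟩

H on qubit 0 mixes each pair of kets that differ only in qubit 0: amplitudes (a, b) of (|…0…⟩, |…1…⟩) become ((a + b)/√2, (a − b)/√2). Kets absent from the input have amplitude 0.
(|000⟩, |100⟩): (a, b) = (-0.767, (-0.2455 + 0.5928i)) → ((-0.7159 + 0.4192i), (-0.3688 - 0.4192i))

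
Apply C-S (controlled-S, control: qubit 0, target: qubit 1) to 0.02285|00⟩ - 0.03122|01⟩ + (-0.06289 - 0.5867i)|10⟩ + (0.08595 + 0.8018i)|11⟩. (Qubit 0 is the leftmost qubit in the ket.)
0.02285|00⟩ - 0.03122|01⟩ + (-0.06289 - 0.5867i)|10⟩ + (-0.8018 + 0.08595i)|11⟩

C-S leaves the control-|0⟩ kets |00⟩, |01⟩ unchanged and applies S to qubit 1 on the control-|1⟩ pair (|10⟩, |11⟩).
S = [[1, 0], [0, i]].
With a = amp(|10⟩) = (-0.06289 - 0.5867i) and b = amp(|11⟩) = (0.08595 + 0.8018i):
new amp(|10⟩) = (1)·a = (-0.06289 - 0.5867i)
new amp(|11⟩) = (i)·b = (-0.8018 + 0.08595i)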